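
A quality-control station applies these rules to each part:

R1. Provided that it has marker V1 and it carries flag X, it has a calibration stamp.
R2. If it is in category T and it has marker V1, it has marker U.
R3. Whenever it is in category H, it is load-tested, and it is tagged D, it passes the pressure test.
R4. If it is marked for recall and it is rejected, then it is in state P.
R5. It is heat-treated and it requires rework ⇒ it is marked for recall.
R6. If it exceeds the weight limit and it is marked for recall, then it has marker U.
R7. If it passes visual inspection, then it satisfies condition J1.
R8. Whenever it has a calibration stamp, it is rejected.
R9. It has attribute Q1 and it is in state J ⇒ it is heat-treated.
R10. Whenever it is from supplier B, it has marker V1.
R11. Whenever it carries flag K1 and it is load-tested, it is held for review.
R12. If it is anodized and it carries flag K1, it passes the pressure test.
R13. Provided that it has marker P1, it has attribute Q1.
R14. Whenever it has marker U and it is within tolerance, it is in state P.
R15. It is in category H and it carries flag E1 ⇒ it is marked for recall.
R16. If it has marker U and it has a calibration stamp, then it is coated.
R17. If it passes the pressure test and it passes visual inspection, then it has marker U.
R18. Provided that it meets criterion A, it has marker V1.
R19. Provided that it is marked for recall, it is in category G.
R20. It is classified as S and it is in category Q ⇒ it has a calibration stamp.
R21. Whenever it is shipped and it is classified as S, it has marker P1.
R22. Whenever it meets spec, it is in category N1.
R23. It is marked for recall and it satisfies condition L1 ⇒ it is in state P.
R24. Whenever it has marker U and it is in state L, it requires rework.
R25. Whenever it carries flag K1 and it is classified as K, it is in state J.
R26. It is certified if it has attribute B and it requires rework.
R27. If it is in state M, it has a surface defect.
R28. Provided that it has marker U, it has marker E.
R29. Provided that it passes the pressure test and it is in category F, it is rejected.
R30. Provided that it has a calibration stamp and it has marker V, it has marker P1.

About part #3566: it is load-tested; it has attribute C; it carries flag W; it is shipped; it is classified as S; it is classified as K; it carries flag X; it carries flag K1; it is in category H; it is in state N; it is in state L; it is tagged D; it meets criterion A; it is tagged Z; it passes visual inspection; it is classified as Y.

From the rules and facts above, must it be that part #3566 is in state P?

Yes

By R3 (it is in category H, it is load-tested, it is tagged D): it passes the pressure test.
By R17 (it passes the pressure test, it passes visual inspection): it has marker U.
By R18 (it meets criterion A): it has marker V1.
By R21 (it is shipped, it is classified as S): it has marker P1.
By R24 (it has marker U, it is in state L): it requires rework.
By R25 (it carries flag K1, it is classified as K): it is in state J.
By R1 (it has marker V1, it carries flag X): it has a calibration stamp.
By R8 (it has a calibration stamp): it is rejected.
By R13 (it has marker P1): it has attribute Q1.
By R9 (it has attribute Q1, it is in state J): it is heat-treated.
By R5 (it is heat-treated, it requires rework): it is marked for recall.
By R4 (it is marked for recall, it is rejected): it is in state P.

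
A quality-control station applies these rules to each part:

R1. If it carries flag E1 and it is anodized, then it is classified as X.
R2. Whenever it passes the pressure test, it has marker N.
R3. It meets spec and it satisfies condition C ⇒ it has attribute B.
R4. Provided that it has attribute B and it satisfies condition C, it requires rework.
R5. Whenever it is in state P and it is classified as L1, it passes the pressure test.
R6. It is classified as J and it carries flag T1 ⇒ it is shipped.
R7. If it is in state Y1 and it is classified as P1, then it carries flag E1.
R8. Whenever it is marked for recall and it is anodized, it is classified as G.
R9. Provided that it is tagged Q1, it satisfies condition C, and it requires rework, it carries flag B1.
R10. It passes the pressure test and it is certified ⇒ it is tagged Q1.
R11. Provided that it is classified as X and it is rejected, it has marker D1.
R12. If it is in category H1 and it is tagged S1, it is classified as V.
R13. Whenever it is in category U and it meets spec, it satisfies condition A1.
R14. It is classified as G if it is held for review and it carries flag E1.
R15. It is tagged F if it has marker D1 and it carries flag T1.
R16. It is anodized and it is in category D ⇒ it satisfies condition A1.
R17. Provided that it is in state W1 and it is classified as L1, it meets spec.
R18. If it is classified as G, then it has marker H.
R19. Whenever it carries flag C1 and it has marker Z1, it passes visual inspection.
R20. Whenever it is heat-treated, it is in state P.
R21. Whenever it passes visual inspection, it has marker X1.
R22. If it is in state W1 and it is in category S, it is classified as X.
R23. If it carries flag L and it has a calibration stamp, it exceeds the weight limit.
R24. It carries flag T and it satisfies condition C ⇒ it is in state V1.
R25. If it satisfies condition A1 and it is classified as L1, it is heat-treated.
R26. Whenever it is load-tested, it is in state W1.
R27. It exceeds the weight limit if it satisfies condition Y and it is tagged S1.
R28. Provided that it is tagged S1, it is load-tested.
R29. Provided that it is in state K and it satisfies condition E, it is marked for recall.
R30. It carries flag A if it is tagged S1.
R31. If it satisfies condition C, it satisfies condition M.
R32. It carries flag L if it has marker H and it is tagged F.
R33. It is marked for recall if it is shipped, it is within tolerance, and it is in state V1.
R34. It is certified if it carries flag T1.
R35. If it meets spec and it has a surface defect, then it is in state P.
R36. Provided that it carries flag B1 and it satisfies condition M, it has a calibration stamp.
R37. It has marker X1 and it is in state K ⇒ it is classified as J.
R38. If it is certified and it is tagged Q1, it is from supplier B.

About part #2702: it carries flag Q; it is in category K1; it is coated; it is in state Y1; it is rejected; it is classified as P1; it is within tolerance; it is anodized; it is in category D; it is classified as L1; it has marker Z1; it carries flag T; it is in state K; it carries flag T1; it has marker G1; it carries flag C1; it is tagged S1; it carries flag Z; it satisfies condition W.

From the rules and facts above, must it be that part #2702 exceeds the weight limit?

Forward chaining from the given facts derives: carries flag E1, satisfies condition A1, passes visual inspection, has marker X1, is heat-treated, is load-tested, carries flag A, is certified, is classified as J, is classified as X, is shipped, has marker D1, is tagged F, is in state P, is in state W1, passes the pressure test, is tagged Q1, meets spec, is from supplier B, has marker N.
Rules concluding "it exceeds the weight limit": R23 needs "it carries flag L"; R27 needs "it satisfies condition Y" — none of these are established.

No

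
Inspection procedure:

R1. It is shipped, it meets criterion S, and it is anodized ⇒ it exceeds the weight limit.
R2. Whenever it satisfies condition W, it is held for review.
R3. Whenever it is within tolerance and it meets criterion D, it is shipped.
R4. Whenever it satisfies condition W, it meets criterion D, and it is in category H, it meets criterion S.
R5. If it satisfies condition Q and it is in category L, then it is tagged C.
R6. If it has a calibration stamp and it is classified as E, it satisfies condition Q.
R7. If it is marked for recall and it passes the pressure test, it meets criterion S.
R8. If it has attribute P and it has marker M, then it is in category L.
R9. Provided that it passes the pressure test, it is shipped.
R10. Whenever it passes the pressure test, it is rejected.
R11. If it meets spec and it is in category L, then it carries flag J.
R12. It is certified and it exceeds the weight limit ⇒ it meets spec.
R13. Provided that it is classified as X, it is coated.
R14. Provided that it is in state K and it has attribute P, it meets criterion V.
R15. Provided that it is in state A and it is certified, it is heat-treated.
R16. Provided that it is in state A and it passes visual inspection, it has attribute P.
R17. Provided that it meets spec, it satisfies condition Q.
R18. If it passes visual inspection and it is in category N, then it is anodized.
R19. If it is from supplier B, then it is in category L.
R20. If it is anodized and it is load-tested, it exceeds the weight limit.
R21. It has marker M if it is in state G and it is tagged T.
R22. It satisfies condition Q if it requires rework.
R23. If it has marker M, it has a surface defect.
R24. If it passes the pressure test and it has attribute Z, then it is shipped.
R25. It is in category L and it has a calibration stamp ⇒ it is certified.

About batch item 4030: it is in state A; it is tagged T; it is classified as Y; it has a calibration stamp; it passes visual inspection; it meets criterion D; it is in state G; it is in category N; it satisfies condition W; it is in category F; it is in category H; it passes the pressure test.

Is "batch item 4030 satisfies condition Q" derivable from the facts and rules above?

By R4 (it satisfies condition W, it meets criterion D, it is in category H): it meets criterion S.
By R9 (it passes the pressure test): it is shipped.
By R16 (it is in state A, it passes visual inspection): it has attribute P.
By R18 (it passes visual inspection, it is in category N): it is anodized.
By R21 (it is in state G, it is tagged T): it has marker M.
By R1 (it is shipped, it meets criterion S, it is anodized): it exceeds the weight limit.
By R8 (it has attribute P, it has marker M): it is in category L.
By R25 (it is in category L, it has a calibration stamp): it is certified.
By R12 (it is certified, it exceeds the weight limit): it meets spec.
By R17 (it meets spec): it satisfies condition Q.

Yes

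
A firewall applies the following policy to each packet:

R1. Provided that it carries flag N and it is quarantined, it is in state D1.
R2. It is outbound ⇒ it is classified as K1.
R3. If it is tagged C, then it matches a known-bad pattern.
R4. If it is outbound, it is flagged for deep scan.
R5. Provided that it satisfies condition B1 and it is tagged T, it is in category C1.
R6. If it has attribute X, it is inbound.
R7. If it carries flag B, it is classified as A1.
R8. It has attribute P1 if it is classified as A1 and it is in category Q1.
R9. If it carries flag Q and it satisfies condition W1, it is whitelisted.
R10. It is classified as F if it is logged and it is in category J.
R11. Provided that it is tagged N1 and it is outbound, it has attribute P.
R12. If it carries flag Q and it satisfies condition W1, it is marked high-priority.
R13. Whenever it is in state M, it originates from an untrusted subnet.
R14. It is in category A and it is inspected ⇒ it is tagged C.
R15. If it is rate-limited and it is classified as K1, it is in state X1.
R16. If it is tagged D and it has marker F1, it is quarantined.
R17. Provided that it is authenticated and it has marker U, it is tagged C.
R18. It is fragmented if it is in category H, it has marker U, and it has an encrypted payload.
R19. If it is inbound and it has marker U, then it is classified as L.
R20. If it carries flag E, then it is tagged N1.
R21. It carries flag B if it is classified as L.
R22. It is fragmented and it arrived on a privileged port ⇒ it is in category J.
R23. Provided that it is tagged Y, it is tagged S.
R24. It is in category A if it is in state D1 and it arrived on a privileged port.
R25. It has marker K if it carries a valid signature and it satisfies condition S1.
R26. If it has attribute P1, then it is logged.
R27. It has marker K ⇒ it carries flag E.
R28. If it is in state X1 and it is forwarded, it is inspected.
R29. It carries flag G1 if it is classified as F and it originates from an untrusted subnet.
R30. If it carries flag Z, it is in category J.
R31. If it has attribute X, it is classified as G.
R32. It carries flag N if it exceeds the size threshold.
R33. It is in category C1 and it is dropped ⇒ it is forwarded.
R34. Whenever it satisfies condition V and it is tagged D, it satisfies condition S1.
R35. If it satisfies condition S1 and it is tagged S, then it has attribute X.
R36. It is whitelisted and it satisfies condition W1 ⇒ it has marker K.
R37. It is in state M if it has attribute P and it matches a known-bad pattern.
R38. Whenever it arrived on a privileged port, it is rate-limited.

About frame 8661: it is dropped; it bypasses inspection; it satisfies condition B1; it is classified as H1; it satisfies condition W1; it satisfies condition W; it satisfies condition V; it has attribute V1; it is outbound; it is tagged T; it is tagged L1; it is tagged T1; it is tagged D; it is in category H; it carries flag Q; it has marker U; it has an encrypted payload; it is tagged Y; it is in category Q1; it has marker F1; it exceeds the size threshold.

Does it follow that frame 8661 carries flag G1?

No

Forward chaining from the given facts derives: is classified as K1, is flagged for deep scan, is in category C1, is whitelisted, is marked high-priority, is quarantined, is fragmented, is tagged S, carries flag N, is forwarded, satisfies condition S1, has attribute X, has marker K, is in state D1, is inbound, is classified as L, carries flag B, carries flag E, is classified as G, is classified as A1, has attribute P1, is tagged N1, is logged, has attribute P.
The only rule concluding "it carries flag G1" is R29, which needs "it is classified as F"; that is never established.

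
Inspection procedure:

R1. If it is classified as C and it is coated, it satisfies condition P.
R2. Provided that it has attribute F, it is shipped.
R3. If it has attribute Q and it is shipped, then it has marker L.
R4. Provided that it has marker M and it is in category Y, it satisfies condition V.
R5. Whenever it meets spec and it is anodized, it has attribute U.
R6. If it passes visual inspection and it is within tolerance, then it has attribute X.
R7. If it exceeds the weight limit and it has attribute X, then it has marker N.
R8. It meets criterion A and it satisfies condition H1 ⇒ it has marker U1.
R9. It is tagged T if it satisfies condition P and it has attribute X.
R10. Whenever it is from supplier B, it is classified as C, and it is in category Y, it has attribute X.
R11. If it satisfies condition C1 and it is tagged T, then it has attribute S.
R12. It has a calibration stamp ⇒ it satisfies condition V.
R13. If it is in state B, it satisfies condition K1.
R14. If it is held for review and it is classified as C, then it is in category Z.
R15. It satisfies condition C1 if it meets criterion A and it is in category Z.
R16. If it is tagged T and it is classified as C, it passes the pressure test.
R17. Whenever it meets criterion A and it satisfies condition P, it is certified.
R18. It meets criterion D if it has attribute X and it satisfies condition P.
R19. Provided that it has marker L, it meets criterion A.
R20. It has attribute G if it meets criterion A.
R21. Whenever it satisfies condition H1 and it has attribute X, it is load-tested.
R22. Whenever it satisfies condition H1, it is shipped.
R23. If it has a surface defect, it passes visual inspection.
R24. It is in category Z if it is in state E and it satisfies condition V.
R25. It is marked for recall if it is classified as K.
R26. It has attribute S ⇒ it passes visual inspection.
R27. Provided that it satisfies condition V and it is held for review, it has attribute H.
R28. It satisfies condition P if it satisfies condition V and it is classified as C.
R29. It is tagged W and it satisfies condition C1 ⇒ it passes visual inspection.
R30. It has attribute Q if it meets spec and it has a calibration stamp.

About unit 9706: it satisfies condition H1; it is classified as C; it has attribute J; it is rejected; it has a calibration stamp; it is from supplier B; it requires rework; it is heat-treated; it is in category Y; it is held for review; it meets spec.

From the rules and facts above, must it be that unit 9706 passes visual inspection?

Yes

By R10 (it is from supplier B, it is classified as C, it is in category Y): it has attribute X.
By R12 (it has a calibration stamp): it satisfies condition V.
By R14 (it is held for review, it is classified as C): it is in category Z.
By R22 (it satisfies condition H1): it is shipped.
By R28 (it satisfies condition V, it is classified as C): it satisfies condition P.
By R30 (it meets spec, it has a calibration stamp): it has attribute Q.
By R3 (it has attribute Q, it is shipped): it has marker L.
By R9 (it satisfies condition P, it has attribute X): it is tagged T.
By R19 (it has marker L): it meets criterion A.
By R15 (it meets criterion A, it is in category Z): it satisfies condition C1.
By R11 (it satisfies condition C1, it is tagged T): it has attribute S.
By R26 (it has attribute S): it passes visual inspection.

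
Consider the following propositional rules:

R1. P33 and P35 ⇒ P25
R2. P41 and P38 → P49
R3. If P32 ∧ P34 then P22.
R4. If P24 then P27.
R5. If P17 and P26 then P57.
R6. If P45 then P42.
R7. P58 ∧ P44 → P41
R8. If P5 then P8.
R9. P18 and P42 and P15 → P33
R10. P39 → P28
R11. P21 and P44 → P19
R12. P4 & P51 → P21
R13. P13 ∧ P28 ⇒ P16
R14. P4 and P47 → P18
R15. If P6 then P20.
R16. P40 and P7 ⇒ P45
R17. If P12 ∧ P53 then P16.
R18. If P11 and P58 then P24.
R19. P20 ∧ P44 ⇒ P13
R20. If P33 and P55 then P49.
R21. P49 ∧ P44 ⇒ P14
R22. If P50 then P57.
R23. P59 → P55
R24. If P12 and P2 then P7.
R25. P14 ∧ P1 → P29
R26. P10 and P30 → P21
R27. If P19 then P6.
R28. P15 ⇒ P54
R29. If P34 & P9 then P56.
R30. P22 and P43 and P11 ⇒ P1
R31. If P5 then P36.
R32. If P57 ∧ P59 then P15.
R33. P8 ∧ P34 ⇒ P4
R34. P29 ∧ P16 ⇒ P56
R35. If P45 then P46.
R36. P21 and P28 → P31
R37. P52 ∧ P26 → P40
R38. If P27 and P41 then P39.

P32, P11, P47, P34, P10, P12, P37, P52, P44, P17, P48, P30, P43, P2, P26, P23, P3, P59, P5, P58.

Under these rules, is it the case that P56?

Yes

P22  (by R3: P32, P34)
P57  (by R5: P17, P26)
P41  (by R7: P58, P44)
P8  (by R8: P5)
P24  (by R18: P11, P58)
P55  (by R23: P59)
P7  (by R24: P12, P2)
P21  (by R26: P10, P30)
P1  (by R30: P22, P43, P11)
P15  (by R32: P57, P59)
P4  (by R33: P8, P34)
P40  (by R37: P52, P26)
P27  (by R4: P24)
P19  (by R11: P21, P44)
P18  (by R14: P4, P47)
P45  (by R16: P40, P7)
P6  (by R27: P19)
P39  (by R38: P27, P41)
P42  (by R6: P45)
P33  (by R9: P18, P42, P15)
P28  (by R10: P39)
P20  (by R15: P6)
P13  (by R19: P20, P44)
P49  (by R20: P33, P55)
P14  (by R21: P49, P44)
P29  (by R25: P14, P1)
P16  (by R13: P13, P28)
P56  (by R34: P29, P16)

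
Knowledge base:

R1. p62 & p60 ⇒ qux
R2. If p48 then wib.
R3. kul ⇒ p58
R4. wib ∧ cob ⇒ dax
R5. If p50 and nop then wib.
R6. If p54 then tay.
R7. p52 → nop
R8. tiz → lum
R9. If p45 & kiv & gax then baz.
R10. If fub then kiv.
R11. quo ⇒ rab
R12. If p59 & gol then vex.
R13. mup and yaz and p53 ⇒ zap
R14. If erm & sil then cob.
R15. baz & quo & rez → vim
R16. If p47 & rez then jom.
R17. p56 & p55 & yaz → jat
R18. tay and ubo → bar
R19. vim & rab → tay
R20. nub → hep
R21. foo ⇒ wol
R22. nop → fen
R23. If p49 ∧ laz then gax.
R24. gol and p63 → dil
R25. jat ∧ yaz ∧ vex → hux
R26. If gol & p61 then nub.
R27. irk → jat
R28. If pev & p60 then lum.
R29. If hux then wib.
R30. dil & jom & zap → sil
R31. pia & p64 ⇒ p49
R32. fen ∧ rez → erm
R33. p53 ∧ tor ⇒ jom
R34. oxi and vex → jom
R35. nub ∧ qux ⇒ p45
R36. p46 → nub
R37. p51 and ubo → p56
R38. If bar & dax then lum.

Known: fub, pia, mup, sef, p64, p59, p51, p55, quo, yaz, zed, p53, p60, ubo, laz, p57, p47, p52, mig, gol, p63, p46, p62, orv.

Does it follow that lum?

No

Forward chaining from the given facts derives: qux, nop, kiv, rab, vex, zap, fen, dil, p49, nub, p56, jat, hep, gax, hux, wib, p45, baz.
Rules concluding lum: R8 needs tiz; R28 needs pev; R38 needs bar — none of these are established.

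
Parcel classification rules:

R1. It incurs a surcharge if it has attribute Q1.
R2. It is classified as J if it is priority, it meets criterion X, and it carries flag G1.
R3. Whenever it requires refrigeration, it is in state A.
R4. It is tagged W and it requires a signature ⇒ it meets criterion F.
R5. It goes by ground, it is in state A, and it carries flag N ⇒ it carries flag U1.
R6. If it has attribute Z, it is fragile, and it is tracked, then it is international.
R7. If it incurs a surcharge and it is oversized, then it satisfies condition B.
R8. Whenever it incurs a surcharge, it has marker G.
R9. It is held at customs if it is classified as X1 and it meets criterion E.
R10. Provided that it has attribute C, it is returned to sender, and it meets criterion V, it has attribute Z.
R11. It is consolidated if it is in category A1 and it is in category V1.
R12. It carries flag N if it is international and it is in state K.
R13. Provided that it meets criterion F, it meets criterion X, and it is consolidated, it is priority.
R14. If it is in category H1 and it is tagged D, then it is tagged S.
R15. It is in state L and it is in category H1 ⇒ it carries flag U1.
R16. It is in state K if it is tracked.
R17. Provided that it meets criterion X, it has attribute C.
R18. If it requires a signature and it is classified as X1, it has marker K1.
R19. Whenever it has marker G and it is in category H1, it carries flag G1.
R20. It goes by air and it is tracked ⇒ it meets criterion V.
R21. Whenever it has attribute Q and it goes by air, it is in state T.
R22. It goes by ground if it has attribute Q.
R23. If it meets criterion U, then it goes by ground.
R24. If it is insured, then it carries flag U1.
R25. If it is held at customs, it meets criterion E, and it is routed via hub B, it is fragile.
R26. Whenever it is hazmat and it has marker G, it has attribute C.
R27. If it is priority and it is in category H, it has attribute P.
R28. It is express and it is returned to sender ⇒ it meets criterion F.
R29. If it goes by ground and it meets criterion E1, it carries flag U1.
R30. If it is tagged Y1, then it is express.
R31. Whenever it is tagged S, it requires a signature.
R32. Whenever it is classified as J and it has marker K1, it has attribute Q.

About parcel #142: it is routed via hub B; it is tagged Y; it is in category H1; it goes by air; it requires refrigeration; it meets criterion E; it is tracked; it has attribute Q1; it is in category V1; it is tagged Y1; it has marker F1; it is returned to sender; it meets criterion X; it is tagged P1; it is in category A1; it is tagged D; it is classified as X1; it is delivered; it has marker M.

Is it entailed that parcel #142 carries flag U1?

By R1 (it has attribute Q1): it incurs a surcharge.
By R3 (it requires refrigeration): it is in state A.
By R8 (it incurs a surcharge): it has marker G.
By R9 (it is classified as X1, it meets criterion E): it is held at customs.
By R11 (it is in category A1, it is in category V1): it is consolidated.
By R14 (it is in category H1, it is tagged D): it is tagged S.
By R16 (it is tracked): it is in state K.
By R17 (it meets criterion X): it has attribute C.
By R19 (it has marker G, it is in category H1): it carries flag G1.
By R20 (it goes by air, it is tracked): it meets criterion V.
By R25 (it is held at customs, it meets criterion E, it is routed via hub B): it is fragile.
By R30 (it is tagged Y1): it is express.
By R31 (it is tagged S): it requires a signature.
By R10 (it has attribute C, it is returned to sender, it meets criterion V): it has attribute Z.
By R18 (it requires a signature, it is classified as X1): it has marker K1.
By R28 (it is express, it is returned to sender): it meets criterion F.
By R6 (it has attribute Z, it is fragile, it is tracked): it is international.
By R12 (it is international, it is in state K): it carries flag N.
By R13 (it meets criterion F, it meets criterion X, it is consolidated): it is priority.
By R2 (it is priority, it meets criterion X, it carries flag G1): it is classified as J.
By R32 (it is classified as J, it has marker K1): it has attribute Q.
By R22 (it has attribute Q): it goes by ground.
By R5 (it goes by ground, it is in state A, it carries flag N): it carries flag U1.

Yes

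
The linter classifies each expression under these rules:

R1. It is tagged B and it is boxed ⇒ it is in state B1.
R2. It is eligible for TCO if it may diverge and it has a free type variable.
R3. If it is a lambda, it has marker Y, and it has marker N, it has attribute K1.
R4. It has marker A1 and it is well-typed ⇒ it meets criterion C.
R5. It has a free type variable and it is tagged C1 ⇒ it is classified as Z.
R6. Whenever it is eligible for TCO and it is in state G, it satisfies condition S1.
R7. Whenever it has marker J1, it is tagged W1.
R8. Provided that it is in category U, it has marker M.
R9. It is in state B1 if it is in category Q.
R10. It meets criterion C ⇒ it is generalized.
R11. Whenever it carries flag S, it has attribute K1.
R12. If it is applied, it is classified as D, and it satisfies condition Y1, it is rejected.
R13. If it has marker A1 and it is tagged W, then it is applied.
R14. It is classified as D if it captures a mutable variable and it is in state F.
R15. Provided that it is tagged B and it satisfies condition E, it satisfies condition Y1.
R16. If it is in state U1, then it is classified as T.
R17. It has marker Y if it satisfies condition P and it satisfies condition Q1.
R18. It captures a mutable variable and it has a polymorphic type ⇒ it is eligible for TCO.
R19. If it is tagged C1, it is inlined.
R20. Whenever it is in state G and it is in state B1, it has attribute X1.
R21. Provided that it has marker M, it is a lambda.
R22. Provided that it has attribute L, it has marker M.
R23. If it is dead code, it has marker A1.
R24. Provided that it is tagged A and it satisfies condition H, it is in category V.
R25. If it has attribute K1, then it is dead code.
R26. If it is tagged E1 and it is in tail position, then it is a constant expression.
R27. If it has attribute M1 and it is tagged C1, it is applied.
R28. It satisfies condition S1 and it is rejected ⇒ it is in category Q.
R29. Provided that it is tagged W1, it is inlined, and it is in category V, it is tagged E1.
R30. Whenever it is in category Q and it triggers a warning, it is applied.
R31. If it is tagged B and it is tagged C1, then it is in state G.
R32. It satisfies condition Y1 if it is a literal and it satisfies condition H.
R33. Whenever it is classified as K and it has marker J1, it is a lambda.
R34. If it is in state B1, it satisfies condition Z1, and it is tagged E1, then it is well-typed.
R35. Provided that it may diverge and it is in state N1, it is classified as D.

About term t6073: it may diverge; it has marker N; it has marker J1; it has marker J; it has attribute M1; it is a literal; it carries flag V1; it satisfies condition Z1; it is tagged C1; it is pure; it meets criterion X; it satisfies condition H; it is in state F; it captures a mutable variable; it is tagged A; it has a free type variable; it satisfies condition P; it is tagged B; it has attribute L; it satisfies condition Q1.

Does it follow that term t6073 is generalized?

Yes

By R2 (it may diverge, it has a free type variable): it is eligible for TCO.
By R7 (it has marker J1): it is tagged W1.
By R14 (it captures a mutable variable, it is in state F): it is classified as D.
By R17 (it satisfies condition P, it satisfies condition Q1): it has marker Y.
By R19 (it is tagged C1): it is inlined.
By R22 (it has attribute L): it has marker M.
By R24 (it is tagged A, it satisfies condition H): it is in category V.
By R27 (it has attribute M1, it is tagged C1): it is applied.
By R29 (it is tagged W1, it is inlined, it is in category V): it is tagged E1.
By R31 (it is tagged B, it is tagged C1): it is in state G.
By R32 (it is a literal, it satisfies condition H): it satisfies condition Y1.
By R6 (it is eligible for TCO, it is in state G): it satisfies condition S1.
By R12 (it is applied, it is classified as D, it satisfies condition Y1): it is rejected.
By R21 (it has marker M): it is a lambda.
By R28 (it satisfies condition S1, it is rejected): it is in category Q.
By R3 (it is a lambda, it has marker Y, it has marker N): it has attribute K1.
By R9 (it is in category Q): it is in state B1.
By R25 (it has attribute K1): it is dead code.
By R34 (it is in state B1, it satisfies condition Z1, it is tagged E1): it is well-typed.
By R23 (it is dead code): it has marker A1.
By R4 (it has marker A1, it is well-typed): it meets criterion C.
By R10 (it meets criterion C): it is generalized.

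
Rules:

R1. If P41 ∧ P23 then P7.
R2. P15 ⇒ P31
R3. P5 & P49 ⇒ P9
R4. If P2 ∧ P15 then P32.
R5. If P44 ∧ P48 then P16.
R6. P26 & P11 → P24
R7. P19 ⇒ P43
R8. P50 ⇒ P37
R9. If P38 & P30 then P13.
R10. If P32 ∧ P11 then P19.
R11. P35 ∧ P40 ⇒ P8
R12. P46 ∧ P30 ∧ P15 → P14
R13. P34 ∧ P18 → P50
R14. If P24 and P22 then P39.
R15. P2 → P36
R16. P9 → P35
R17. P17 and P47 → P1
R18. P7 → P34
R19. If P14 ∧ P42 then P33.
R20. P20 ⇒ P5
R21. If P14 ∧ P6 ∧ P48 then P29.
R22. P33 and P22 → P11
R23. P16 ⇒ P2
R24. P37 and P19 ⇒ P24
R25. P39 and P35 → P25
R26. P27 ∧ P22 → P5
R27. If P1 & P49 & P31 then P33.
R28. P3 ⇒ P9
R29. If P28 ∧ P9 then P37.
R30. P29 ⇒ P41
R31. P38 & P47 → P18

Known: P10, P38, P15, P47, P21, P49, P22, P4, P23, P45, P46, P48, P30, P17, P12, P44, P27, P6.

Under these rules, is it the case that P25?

P31  (by R2: P15)
P16  (by R5: P44, P48)
P14  (by R12: P46, P30, P15)
P1  (by R17: P17, P47)
P29  (by R21: P14, P6, P48)
P2  (by R23: P16)
P5  (by R26: P27, P22)
P33  (by R27: P1, P49, P31)
P41  (by R30: P29)
P18  (by R31: P38, P47)
P7  (by R1: P41, P23)
P9  (by R3: P5, P49)
P32  (by R4: P2, P15)
P35  (by R16: P9)
P34  (by R18: P7)
P11  (by R22: P33, P22)
P19  (by R10: P32, P11)
P50  (by R13: P34, P18)
P37  (by R8: P50)
P24  (by R24: P37, P19)
P39  (by R14: P24, P22)
P25  (by R25: P39, P35)

Yes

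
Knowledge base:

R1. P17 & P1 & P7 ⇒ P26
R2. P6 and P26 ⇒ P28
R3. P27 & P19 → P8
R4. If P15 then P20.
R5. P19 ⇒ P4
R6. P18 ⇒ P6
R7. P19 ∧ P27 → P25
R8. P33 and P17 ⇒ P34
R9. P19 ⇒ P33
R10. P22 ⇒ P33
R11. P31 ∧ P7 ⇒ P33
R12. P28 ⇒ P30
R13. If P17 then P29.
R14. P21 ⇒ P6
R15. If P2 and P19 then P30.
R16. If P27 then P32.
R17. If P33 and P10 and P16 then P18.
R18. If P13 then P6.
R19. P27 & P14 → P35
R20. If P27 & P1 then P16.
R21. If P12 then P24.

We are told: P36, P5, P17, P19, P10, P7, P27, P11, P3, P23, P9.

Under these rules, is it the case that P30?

No

Forward chaining from the given facts derives: P8, P4, P25, P33, P29, P32, P34.
Rules concluding P30: R12 needs P28; R15 needs P2 — none of these are established.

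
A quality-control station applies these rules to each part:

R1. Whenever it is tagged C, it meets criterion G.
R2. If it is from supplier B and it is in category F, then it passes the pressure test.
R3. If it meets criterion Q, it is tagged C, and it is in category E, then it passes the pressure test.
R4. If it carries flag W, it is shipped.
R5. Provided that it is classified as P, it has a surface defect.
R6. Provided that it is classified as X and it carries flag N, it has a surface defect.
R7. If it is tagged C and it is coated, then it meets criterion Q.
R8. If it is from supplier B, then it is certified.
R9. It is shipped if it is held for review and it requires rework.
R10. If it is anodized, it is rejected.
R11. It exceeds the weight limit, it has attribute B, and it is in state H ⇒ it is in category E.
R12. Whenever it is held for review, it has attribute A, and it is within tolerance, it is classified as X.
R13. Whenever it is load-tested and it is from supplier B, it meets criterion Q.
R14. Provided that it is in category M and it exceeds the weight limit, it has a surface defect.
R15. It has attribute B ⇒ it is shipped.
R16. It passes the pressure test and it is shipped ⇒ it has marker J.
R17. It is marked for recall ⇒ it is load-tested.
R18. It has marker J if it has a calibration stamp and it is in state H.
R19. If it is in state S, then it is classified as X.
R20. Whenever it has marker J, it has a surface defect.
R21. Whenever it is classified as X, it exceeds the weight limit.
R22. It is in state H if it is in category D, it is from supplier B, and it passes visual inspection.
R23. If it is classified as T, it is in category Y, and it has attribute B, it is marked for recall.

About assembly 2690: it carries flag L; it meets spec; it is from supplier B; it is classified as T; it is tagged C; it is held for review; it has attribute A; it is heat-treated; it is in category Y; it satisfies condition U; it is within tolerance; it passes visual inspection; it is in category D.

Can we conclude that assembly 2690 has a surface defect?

No

Forward chaining from the given facts derives: meets criterion G, is certified, is classified as X, exceeds the weight limit, is in state H.
Rules concluding "it has a surface defect": R5 needs "it is classified as P"; R6 needs "it carries flag N"; R14 needs "it is in category M"; R20 needs "it has marker J" — none of these are established.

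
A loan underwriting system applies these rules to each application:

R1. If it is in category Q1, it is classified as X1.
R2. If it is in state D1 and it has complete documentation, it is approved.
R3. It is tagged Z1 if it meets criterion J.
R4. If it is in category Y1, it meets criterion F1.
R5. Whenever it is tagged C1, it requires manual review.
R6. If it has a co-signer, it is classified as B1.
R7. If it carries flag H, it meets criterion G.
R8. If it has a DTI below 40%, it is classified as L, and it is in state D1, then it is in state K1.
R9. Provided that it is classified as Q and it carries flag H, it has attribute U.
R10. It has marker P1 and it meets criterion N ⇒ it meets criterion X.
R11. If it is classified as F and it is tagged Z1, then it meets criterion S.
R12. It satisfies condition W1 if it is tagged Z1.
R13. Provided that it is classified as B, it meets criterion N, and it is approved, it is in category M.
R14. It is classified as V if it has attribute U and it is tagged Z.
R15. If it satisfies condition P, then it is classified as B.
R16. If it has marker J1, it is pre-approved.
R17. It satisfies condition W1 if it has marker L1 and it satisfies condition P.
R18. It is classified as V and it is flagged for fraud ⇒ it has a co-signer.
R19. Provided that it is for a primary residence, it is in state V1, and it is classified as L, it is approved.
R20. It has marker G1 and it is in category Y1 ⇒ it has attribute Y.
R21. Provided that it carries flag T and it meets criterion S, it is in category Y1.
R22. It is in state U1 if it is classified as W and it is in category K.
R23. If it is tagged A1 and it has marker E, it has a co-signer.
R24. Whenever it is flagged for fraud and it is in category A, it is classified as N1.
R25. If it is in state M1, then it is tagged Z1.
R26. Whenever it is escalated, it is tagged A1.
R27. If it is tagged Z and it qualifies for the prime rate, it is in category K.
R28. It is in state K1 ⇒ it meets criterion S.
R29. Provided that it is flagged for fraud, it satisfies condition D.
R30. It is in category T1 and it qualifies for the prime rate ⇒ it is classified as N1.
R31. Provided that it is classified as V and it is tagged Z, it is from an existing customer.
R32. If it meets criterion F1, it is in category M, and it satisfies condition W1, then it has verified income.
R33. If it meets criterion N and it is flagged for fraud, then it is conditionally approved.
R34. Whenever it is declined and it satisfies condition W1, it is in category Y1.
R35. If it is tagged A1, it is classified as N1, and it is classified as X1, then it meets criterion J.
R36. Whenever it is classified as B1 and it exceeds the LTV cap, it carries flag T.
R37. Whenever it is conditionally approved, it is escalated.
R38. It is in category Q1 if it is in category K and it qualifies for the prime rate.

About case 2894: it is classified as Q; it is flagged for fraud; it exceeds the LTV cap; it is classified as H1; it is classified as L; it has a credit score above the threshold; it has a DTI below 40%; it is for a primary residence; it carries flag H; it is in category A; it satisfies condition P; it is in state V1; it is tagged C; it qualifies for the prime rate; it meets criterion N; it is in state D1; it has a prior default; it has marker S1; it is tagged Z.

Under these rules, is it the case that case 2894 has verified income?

By R8 (it has a DTI below 40%, it is classified as L, it is in state D1): it is in state K1.
By R9 (it is classified as Q, it carries flag H): it has attribute U.
By R14 (it has attribute U, it is tagged Z): it is classified as V.
By R15 (it satisfies condition P): it is classified as B.
By R18 (it is classified as V, it is flagged for fraud): it has a co-signer.
By R19 (it is for a primary residence, it is in state V1, it is classified as L): it is approved.
By R24 (it is flagged for fraud, it is in category A): it is classified as N1.
By R27 (it is tagged Z, it qualifies for the prime rate): it is in category K.
By R28 (it is in state K1): it meets criterion S.
By R33 (it meets criterion N, it is flagged for fraud): it is conditionally approved.
By R37 (it is conditionally approved): it is escalated.
By R38 (it is in category K, it qualifies for the prime rate): it is in category Q1.
By R1 (it is in category Q1): it is classified as X1.
By R6 (it has a co-signer): it is classified as B1.
By R13 (it is classified as B, it meets criterion N, it is approved): it is in category M.
By R26 (it is escalated): it is tagged A1.
By R35 (it is tagged A1, it is classified as N1, it is classified as X1): it meets criterion J.
By R36 (it is classified as B1, it exceeds the LTV cap): it carries flag T.
By R3 (it meets criterion J): it is tagged Z1.
By R12 (it is tagged Z1): it satisfies condition W1.
By R21 (it carries flag T, it meets criterion S): it is in category Y1.
By R4 (it is in category Y1): it meets criterion F1.
By R32 (it meets criterion F1, it is in category M, it satisfies condition W1): it has verified income.

Yes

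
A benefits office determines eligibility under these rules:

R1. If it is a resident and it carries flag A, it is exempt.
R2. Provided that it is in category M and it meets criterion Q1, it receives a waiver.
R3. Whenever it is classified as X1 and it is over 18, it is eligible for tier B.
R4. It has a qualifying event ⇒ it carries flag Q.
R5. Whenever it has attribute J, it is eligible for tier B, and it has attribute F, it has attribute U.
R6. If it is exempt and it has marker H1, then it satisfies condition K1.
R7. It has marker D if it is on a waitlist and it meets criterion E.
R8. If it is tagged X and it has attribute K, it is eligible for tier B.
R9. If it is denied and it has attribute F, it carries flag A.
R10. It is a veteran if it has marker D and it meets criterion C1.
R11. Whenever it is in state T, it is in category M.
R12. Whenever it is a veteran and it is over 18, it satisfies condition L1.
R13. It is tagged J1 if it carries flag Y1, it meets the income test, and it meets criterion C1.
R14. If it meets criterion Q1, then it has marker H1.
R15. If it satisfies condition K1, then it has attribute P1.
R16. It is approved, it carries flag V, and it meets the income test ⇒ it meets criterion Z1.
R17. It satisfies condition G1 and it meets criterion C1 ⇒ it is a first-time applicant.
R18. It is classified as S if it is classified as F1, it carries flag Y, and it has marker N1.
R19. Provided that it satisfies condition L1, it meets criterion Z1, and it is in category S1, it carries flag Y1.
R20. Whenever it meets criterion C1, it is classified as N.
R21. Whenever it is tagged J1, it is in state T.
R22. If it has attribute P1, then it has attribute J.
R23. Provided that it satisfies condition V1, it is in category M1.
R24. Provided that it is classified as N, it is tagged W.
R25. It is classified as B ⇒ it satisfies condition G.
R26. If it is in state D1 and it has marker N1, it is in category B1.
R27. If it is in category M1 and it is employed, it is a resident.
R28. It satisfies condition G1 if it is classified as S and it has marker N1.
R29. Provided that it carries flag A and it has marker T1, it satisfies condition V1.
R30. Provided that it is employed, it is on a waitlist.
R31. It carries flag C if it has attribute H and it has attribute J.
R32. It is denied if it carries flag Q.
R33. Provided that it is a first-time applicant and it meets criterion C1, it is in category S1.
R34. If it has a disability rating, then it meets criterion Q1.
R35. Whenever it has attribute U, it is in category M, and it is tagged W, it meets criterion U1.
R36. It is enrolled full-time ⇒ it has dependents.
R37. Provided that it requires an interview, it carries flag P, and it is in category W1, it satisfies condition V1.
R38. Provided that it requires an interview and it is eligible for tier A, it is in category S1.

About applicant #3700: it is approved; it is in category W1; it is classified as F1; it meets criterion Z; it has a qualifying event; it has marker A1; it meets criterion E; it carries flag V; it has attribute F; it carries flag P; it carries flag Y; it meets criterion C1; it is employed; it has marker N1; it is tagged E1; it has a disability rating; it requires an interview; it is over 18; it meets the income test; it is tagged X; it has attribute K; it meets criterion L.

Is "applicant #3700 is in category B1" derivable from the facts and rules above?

No

Forward chaining from the given facts derives: carries flag Q, is eligible for tier B, meets criterion Z1, is classified as S, is classified as N, is tagged W, satisfies condition G1, is on a waitlist, is denied, meets criterion Q1, satisfies condition V1, has marker D, carries flag A, is a veteran, satisfies condition L1, has marker H1, is a first-time applicant, is in category M1, is a resident, is in category S1, is exempt, satisfies condition K1, has attribute P1, carries flag Y1, has attribute J, has attribute U, is tagged J1, is in state T, is in category M, meets criterion U1, receives a waiver.
The only rule concluding "it is in category B1" is R26, which needs "it is in state D1"; that is never established.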